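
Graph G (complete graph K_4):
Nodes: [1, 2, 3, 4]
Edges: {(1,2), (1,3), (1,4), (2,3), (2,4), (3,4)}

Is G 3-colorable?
The clique on vertices [1, 2, 3, 4] has size 4 > 3, so it alone needs 4 colors.

No, G is not 3-colorable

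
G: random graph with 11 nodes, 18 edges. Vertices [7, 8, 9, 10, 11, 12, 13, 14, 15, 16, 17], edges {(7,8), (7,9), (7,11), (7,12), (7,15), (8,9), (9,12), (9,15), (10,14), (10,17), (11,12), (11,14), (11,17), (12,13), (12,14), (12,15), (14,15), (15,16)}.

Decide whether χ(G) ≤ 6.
Yes, G is 6-colorable

A valid 6-coloring: color 1: [8, 10, 12, 16]; color 2: [11, 13, 15]; color 3: [7, 14, 17]; color 4: [9].
(χ(G) = 4 ≤ 6.)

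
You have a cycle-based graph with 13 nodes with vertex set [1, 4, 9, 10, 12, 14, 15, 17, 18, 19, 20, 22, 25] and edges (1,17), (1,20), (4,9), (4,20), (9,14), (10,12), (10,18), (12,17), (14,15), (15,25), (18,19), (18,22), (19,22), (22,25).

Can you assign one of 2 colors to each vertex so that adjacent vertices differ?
No, G is not 2-colorable

The clique on vertices [18, 19, 22] has size 3 > 2, so it alone needs 3 colors.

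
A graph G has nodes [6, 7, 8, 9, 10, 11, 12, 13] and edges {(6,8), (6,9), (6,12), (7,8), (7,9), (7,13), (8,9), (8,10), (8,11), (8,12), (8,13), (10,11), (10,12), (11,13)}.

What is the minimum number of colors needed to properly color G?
χ(G) = 4

Clique number ω(G) = 3 (lower bound: χ ≥ ω).
Odd cycle [13, 7, 9, 6, 12, 10, 11] needs 3 colors (χ ≥ 3).
Vertex 8 is adjacent to every vertex of [6, 7, 9, 10, 11, 12, 13], which already need 3 colors among themselves, so 8 needs a new color (χ ≥ 4).
The coloring below uses 4 colors, so χ(G) = 4.
A valid 4-coloring: color 1: [8]; color 2: [9, 10, 13]; color 3: [6, 7, 11]; color 4: [12].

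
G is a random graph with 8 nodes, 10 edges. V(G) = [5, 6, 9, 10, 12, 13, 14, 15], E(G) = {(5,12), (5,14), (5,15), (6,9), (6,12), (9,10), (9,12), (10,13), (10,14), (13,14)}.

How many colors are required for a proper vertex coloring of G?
Clique number ω(G) = 3 (lower bound: χ ≥ ω).
The clique on [6, 9, 12] has size 3, forcing χ ≥ 3, and the coloring below uses 3 colors, so χ(G) = 3.
A valid 3-coloring: color 1: [10, 12, 15]; color 2: [5, 9, 13]; color 3: [6, 14].

χ(G) = 3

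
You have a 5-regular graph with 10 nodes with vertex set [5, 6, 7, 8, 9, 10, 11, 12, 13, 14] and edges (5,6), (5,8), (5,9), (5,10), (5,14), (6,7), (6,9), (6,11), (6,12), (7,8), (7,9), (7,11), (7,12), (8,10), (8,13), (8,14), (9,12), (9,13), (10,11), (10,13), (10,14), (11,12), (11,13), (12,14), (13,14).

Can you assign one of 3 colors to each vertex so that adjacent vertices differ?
No, G is not 3-colorable

The clique on vertices [5, 8, 10, 14] has size 4 > 3, so it alone needs 4 colors.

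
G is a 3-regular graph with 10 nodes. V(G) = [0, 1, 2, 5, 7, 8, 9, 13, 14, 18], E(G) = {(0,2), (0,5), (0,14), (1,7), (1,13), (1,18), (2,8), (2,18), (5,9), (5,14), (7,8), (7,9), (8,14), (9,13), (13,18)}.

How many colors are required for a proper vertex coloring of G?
χ(G) = 3

Clique number ω(G) = 3 (lower bound: χ ≥ ω).
The clique on [0, 5, 14] has size 3, forcing χ ≥ 3, and the coloring below uses 3 colors, so χ(G) = 3.
A valid 3-coloring: color 1: [2, 5, 7, 13]; color 2: [0, 8, 9, 18]; color 3: [1, 14].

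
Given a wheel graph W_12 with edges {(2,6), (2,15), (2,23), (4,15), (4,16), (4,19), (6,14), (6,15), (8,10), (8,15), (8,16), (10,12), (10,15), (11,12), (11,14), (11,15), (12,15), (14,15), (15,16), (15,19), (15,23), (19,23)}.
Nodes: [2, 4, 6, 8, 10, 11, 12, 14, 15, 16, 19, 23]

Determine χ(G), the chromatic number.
χ(G) = 4

Clique number ω(G) = 3 (lower bound: χ ≥ ω).
Odd cycle [11, 14, 6, 2, 23, 19, 4, 16, 8, 10, 12] needs 3 colors (χ ≥ 3).
Vertex 15 is adjacent to every vertex of [2, 4, 6, 8, 10, 11, 12, 14, 16, 19, 23], which already need 3 colors among themselves, so 15 needs a new color (χ ≥ 4).
The coloring below uses 4 colors, so χ(G) = 4.
A valid 4-coloring: color 1: [15]; color 2: [4, 6, 10, 11, 23]; color 3: [2, 12, 14, 16, 19]; color 4: [8].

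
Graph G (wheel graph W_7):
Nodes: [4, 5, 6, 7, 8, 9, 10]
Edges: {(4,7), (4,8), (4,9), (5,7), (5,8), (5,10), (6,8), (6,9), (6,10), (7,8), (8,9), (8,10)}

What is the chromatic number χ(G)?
Clique number ω(G) = 3 (lower bound: χ ≥ ω).
The clique on [5, 8, 10] has size 3, forcing χ ≥ 3, and the coloring below uses 3 colors, so χ(G) = 3.
A valid 3-coloring: color 1: [8]; color 2: [7, 9, 10]; color 3: [4, 5, 6].

χ(G) = 3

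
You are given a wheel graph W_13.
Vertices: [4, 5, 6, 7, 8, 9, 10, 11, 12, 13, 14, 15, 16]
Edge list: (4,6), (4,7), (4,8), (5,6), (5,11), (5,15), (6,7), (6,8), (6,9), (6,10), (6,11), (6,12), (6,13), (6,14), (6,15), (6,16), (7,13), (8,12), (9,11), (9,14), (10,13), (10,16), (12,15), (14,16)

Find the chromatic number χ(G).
Clique number ω(G) = 3 (lower bound: χ ≥ ω).
The clique on [4, 6, 8] has size 3, forcing χ ≥ 3, and the coloring below uses 3 colors, so χ(G) = 3.
A valid 3-coloring: color 1: [6]; color 2: [7, 8, 10, 11, 14, 15]; color 3: [4, 5, 9, 12, 13, 16].

χ(G) = 3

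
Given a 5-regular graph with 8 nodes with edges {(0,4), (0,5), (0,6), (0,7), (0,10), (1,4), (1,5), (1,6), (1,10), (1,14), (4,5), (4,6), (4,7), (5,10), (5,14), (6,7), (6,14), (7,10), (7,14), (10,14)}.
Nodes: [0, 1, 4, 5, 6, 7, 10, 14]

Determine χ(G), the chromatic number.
χ(G) = 4

Clique number ω(G) = 4 (lower bound: χ ≥ ω).
The clique on [0, 4, 6, 7] has size 4, forcing χ ≥ 4, and the coloring below uses 4 colors, so χ(G) = 4.
A valid 4-coloring: color 1: [5, 7]; color 2: [4, 14]; color 3: [0, 1]; color 4: [6, 10].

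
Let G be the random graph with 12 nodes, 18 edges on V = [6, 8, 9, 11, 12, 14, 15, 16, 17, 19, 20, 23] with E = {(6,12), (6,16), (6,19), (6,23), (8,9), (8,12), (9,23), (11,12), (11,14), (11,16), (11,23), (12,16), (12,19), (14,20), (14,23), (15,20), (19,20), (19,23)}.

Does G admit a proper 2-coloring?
The clique on vertices [11, 12, 16] has size 3 > 2, so it alone needs 3 colors.

No, G is not 2-colorable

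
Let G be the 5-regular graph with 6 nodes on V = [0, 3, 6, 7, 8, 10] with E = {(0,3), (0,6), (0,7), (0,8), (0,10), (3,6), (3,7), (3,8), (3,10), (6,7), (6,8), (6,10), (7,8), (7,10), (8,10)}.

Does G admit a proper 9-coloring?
Yes, G is 9-colorable

A valid 9-coloring: color 1: [7]; color 2: [0]; color 3: [6]; color 4: [8]; color 5: [3]; color 6: [10].
(χ(G) = 6 ≤ 9.)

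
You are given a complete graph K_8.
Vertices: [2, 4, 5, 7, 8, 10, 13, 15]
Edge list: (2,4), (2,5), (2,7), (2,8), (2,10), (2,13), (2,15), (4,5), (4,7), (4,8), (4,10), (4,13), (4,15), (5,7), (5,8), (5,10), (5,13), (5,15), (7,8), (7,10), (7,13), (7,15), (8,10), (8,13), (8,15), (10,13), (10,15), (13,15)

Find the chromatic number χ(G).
Clique number ω(G) = 8 (lower bound: χ ≥ ω).
The clique on [2, 4, 5, 7, 8, 10, 13, 15] has size 8, forcing χ ≥ 8, and the coloring below uses 8 colors, so χ(G) = 8.
A valid 8-coloring: color 1: [13]; color 2: [15]; color 3: [5]; color 4: [2]; color 5: [8]; color 6: [10]; color 7: [4]; color 8: [7].

χ(G) = 8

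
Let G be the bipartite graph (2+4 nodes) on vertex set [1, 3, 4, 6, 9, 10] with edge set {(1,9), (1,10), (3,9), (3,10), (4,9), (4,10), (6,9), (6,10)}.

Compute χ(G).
Clique number ω(G) = 2 (lower bound: χ ≥ ω).
The graph is bipartite (no odd cycle), so 2 colors suffice: χ(G) = 2.
A valid 2-coloring: color 1: [9, 10]; color 2: [1, 3, 4, 6].

χ(G) = 2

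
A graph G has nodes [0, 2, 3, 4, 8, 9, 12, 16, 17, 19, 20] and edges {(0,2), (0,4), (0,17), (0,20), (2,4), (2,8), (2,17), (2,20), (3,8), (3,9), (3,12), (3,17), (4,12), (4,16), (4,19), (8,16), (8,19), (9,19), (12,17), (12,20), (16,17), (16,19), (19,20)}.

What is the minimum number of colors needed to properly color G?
Clique number ω(G) = 3 (lower bound: χ ≥ ω).
The clique on [0, 2, 17] has size 3, forcing χ ≥ 3, and the coloring below uses 3 colors, so χ(G) = 3.
A valid 3-coloring: color 1: [2, 3, 19]; color 2: [4, 8, 9, 17, 20]; color 3: [0, 12, 16].

χ(G) = 3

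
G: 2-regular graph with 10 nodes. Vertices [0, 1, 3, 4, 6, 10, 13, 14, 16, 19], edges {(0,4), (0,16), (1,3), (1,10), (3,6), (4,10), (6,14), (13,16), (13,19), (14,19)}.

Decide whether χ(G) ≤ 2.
A valid 2-coloring: color 1: [1, 4, 6, 16, 19]; color 2: [0, 3, 10, 13, 14].
(χ(G) = 2 ≤ 2.)

Yes, G is 2-colorable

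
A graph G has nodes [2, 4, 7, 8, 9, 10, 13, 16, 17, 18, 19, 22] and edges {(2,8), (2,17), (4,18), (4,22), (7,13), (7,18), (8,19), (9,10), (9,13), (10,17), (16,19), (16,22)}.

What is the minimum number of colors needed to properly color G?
Clique number ω(G) = 2 (lower bound: χ ≥ ω).
The graph is bipartite (no odd cycle), so 2 colors suffice: χ(G) = 2.
A valid 2-coloring: color 1: [2, 10, 13, 18, 19, 22]; color 2: [4, 7, 8, 9, 16, 17].

χ(G) = 2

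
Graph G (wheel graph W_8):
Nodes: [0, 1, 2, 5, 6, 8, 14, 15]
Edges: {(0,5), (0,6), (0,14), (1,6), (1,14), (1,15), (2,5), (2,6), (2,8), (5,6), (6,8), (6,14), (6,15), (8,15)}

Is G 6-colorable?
Yes, G is 6-colorable

A valid 6-coloring: color 1: [6]; color 2: [0, 1, 8]; color 3: [2, 14, 15]; color 4: [5].
(χ(G) = 4 ≤ 6.)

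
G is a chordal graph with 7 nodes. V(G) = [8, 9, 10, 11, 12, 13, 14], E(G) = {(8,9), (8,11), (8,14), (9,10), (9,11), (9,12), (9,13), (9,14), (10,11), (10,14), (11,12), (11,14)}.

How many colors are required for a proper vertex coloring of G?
Clique number ω(G) = 4 (lower bound: χ ≥ ω).
The clique on [8, 9, 11, 14] has size 4, forcing χ ≥ 4, and the coloring below uses 4 colors, so χ(G) = 4.
A valid 4-coloring: color 1: [9]; color 2: [11, 13]; color 3: [12, 14]; color 4: [8, 10].

χ(G) = 4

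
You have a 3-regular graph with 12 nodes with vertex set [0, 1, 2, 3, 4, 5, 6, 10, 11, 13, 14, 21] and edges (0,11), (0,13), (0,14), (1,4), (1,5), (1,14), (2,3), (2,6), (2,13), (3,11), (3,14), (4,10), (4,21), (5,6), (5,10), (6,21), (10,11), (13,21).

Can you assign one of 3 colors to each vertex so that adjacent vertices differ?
Yes, G is 3-colorable

A valid 3-coloring: color 1: [0, 1, 3, 6, 10]; color 2: [4, 5, 11, 13, 14]; color 3: [2, 21].
(χ(G) = 3 ≤ 3.)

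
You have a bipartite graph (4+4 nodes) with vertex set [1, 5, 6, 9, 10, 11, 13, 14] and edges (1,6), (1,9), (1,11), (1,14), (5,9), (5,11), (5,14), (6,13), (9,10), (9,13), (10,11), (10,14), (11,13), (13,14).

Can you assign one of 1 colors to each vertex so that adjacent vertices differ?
Edge (1,9) forces its endpoints to differ, so 1 color is not enough.

No, G is not 1-colorable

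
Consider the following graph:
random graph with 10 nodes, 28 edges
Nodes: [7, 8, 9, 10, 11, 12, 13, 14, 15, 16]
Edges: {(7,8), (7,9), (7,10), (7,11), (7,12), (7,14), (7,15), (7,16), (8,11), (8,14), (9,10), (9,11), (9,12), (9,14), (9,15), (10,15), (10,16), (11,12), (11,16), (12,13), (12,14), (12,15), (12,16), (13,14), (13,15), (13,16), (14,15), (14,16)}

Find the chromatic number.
χ(G) = 5

Clique number ω(G) = 5 (lower bound: χ ≥ ω).
The clique on [7, 9, 12, 14, 15] has size 5, forcing χ ≥ 5, and the coloring below uses 5 colors, so χ(G) = 5.
A valid 5-coloring: color 1: [7, 13]; color 2: [8, 10, 12]; color 3: [11, 14]; color 4: [15, 16]; color 5: [9].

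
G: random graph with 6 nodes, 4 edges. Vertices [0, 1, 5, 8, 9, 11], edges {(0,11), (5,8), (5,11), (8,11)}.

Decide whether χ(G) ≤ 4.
A valid 4-coloring: color 1: [1, 9, 11]; color 2: [0, 8]; color 3: [5].
(χ(G) = 3 ≤ 4.)

Yes, G is 4-colorable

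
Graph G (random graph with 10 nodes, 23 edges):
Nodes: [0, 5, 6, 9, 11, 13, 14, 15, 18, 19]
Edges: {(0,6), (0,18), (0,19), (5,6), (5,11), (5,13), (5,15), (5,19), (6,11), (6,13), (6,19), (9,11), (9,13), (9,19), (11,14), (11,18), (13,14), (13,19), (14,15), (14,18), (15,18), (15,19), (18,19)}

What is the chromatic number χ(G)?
χ(G) = 4

Clique number ω(G) = 4 (lower bound: χ ≥ ω).
The clique on [5, 6, 13, 19] has size 4, forcing χ ≥ 4, and the coloring below uses 4 colors, so χ(G) = 4.
A valid 4-coloring: color 1: [14, 19]; color 2: [5, 9, 18]; color 3: [6, 15]; color 4: [0, 11, 13].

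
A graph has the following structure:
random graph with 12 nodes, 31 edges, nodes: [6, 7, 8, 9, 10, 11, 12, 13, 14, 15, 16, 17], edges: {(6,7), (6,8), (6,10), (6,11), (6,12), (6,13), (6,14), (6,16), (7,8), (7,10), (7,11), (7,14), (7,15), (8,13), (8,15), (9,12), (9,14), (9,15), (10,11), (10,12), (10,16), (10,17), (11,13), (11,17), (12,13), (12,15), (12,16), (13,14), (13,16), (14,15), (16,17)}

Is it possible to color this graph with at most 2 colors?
The clique on vertices [6, 10, 12, 16] has size 4 > 2, so it alone needs 4 colors.

No, G is not 2-colorable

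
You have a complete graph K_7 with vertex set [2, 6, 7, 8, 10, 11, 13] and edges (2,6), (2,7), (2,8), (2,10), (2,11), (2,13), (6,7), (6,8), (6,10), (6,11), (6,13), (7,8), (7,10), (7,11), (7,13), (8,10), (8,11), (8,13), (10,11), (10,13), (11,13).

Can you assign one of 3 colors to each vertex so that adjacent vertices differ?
The clique on vertices [2, 6, 7, 8, 10, 11, 13] has size 7 > 3, so it alone needs 7 colors.

No, G is not 3-colorable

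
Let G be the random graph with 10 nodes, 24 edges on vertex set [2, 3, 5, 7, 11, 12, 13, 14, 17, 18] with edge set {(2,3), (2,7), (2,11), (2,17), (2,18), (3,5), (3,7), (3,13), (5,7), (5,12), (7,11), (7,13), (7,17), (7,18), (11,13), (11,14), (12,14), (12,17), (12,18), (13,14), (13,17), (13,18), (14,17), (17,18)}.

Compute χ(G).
Clique number ω(G) = 4 (lower bound: χ ≥ ω).
The clique on [2, 7, 17, 18] has size 4, forcing χ ≥ 4, and the coloring below uses 4 colors, so χ(G) = 4.
A valid 4-coloring: color 1: [7, 12]; color 2: [3, 11, 17]; color 3: [2, 5, 13]; color 4: [14, 18].

χ(G) = 4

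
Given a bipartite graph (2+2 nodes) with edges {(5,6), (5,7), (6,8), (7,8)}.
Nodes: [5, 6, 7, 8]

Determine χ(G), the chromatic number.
Clique number ω(G) = 2 (lower bound: χ ≥ ω).
The graph is bipartite (no odd cycle), so 2 colors suffice: χ(G) = 2.
A valid 2-coloring: color 1: [5, 8]; color 2: [6, 7].

χ(G) = 2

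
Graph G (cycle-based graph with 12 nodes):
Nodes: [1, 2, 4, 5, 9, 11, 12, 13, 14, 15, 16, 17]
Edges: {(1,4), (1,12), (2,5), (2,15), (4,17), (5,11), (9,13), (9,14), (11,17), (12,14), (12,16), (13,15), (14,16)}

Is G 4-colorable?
A valid 4-coloring: color 1: [1, 2, 13, 14, 17]; color 2: [4, 9, 11, 12, 15]; color 3: [5, 16].
(χ(G) = 3 ≤ 4.)

Yes, G is 4-colorable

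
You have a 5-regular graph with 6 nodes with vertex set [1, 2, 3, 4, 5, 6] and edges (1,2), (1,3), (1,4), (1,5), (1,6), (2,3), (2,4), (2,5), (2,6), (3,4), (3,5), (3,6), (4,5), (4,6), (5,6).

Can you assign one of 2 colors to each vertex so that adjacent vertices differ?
The clique on vertices [1, 2, 3, 4, 5, 6] has size 6 > 2, so it alone needs 6 colors.

No, G is not 2-colorable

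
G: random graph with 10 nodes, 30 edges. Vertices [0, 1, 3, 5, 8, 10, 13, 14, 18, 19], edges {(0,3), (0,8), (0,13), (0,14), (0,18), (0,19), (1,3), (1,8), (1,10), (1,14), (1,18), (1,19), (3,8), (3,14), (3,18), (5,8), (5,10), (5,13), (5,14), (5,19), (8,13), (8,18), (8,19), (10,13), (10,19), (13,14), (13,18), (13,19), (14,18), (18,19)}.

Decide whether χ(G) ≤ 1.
The clique on vertices [0, 8, 13, 18, 19] has size 5 > 1, so it alone needs 5 colors.

No, G is not 1-colorable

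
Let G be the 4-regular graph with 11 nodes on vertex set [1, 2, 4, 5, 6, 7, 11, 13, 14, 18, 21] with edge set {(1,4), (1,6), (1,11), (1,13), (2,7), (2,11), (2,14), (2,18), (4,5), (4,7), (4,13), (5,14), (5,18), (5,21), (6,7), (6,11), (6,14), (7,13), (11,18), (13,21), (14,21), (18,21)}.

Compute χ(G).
χ(G) = 3

Clique number ω(G) = 3 (lower bound: χ ≥ ω).
The clique on [1, 6, 11] has size 3, forcing χ ≥ 3, and the coloring below uses 3 colors, so χ(G) = 3.
A valid 3-coloring: color 1: [5, 11, 13]; color 2: [2, 4, 6, 21]; color 3: [1, 7, 14, 18].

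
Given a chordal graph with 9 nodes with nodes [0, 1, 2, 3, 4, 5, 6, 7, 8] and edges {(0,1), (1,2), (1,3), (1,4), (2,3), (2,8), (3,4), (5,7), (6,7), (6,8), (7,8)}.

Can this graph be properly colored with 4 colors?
Yes, G is 4-colorable

A valid 4-coloring: color 1: [1, 5, 8]; color 2: [0, 3, 7]; color 3: [2, 4, 6].
(χ(G) = 3 ≤ 4.)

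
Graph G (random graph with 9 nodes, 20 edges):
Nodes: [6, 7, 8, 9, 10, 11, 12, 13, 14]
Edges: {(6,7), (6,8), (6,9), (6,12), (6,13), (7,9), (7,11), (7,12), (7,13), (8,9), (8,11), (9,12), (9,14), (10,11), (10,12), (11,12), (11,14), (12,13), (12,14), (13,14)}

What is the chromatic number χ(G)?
Clique number ω(G) = 4 (lower bound: χ ≥ ω).
The clique on [6, 7, 9, 12] has size 4, forcing χ ≥ 4, and the coloring below uses 4 colors, so χ(G) = 4.
A valid 4-coloring: color 1: [8, 12]; color 2: [7, 10, 14]; color 3: [6, 11]; color 4: [9, 13].

χ(G) = 4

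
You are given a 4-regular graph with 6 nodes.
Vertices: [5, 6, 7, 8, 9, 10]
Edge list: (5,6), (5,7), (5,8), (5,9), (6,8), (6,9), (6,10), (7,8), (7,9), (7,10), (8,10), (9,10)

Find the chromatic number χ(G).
χ(G) = 3

Clique number ω(G) = 3 (lower bound: χ ≥ ω).
The clique on [6, 8, 10] has size 3, forcing χ ≥ 3, and the coloring below uses 3 colors, so χ(G) = 3.
A valid 3-coloring: color 1: [6, 7]; color 2: [5, 10]; color 3: [8, 9].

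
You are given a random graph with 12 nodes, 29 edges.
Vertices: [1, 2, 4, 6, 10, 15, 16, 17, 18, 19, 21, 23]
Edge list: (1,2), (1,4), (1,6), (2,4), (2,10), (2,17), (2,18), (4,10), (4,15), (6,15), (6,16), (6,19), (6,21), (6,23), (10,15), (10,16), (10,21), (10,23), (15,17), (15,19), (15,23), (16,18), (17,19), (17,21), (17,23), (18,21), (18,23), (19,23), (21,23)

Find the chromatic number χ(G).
χ(G) = 4

Clique number ω(G) = 4 (lower bound: χ ≥ ω).
The clique on [15, 17, 19, 23] has size 4, forcing χ ≥ 4, and the coloring below uses 4 colors, so χ(G) = 4.
A valid 4-coloring: color 1: [4, 16, 23]; color 2: [6, 10, 17, 18]; color 3: [2, 15, 21]; color 4: [1, 19].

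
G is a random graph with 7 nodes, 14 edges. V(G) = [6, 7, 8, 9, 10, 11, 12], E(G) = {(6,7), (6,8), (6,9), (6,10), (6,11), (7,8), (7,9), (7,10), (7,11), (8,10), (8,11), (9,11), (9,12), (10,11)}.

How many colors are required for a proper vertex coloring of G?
Clique number ω(G) = 5 (lower bound: χ ≥ ω).
The clique on [6, 7, 8, 10, 11] has size 5, forcing χ ≥ 5, and the coloring below uses 5 colors, so χ(G) = 5.
A valid 5-coloring: color 1: [6, 12]; color 2: [11]; color 3: [7]; color 4: [8, 9]; color 5: [10].

χ(G) = 5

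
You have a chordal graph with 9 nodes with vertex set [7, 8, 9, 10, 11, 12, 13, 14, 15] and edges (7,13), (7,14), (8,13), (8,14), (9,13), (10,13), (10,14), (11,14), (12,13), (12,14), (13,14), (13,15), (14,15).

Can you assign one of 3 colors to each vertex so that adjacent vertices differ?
A valid 3-coloring: color 1: [11, 13]; color 2: [9, 14]; color 3: [7, 8, 10, 12, 15].
(χ(G) = 3 ≤ 3.)

Yes, G is 3-colorable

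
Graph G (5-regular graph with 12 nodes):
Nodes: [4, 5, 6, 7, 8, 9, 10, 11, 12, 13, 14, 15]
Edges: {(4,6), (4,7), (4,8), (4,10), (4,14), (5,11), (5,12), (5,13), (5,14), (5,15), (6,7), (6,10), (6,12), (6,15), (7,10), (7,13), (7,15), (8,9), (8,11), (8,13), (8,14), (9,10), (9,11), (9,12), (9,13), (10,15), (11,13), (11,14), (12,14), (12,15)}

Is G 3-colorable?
The clique on vertices [4, 6, 7, 10] has size 4 > 3, so it alone needs 4 colors.

No, G is not 3-colorable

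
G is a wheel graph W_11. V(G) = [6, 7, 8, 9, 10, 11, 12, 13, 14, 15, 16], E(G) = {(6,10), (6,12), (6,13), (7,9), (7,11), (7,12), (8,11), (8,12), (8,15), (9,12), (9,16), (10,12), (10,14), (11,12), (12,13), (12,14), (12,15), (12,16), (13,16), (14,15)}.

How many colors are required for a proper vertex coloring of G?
Clique number ω(G) = 3 (lower bound: χ ≥ ω).
The clique on [6, 10, 12] has size 3, forcing χ ≥ 3, and the coloring below uses 3 colors, so χ(G) = 3.
A valid 3-coloring: color 1: [12]; color 2: [9, 10, 11, 13, 15]; color 3: [6, 7, 8, 14, 16].

χ(G) = 3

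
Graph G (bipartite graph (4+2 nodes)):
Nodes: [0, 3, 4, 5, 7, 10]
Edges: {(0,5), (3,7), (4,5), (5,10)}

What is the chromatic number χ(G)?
Clique number ω(G) = 2 (lower bound: χ ≥ ω).
The graph is bipartite (no odd cycle), so 2 colors suffice: χ(G) = 2.
A valid 2-coloring: color 1: [5, 7]; color 2: [0, 3, 4, 10].

χ(G) = 2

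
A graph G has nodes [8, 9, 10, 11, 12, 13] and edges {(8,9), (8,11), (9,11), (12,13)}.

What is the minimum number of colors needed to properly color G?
χ(G) = 3

Clique number ω(G) = 3 (lower bound: χ ≥ ω).
The clique on [8, 9, 11] has size 3, forcing χ ≥ 3, and the coloring below uses 3 colors, so χ(G) = 3.
A valid 3-coloring: color 1: [10, 11, 12]; color 2: [8, 13]; color 3: [9].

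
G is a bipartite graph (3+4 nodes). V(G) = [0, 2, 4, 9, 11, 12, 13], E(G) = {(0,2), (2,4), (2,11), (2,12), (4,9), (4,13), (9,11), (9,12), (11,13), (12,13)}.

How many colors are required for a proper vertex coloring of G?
χ(G) = 2

Clique number ω(G) = 2 (lower bound: χ ≥ ω).
The graph is bipartite (no odd cycle), so 2 colors suffice: χ(G) = 2.
A valid 2-coloring: color 1: [2, 9, 13]; color 2: [0, 4, 11, 12].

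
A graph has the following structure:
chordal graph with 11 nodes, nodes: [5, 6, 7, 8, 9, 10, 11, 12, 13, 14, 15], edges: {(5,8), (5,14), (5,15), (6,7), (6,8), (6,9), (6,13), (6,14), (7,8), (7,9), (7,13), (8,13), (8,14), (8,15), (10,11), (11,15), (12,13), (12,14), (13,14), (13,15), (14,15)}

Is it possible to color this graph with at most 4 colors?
Yes, G is 4-colorable

A valid 4-coloring: color 1: [8, 9, 11, 12]; color 2: [7, 10, 14]; color 3: [5, 13]; color 4: [6, 15].
(χ(G) = 4 ≤ 4.)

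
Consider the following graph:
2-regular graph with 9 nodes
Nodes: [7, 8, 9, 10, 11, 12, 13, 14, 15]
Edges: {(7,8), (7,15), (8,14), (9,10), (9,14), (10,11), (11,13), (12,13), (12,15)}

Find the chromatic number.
χ(G) = 3

Clique number ω(G) = 2 (lower bound: χ ≥ ω).
Odd cycle [15, 7, 8, 14, 9, 10, 11, 13, 12] needs 3 colors (χ ≥ 3).
The coloring below uses 3 colors, so χ(G) = 3.
A valid 3-coloring: color 1: [10, 13, 14, 15]; color 2: [7, 9, 11, 12]; color 3: [8].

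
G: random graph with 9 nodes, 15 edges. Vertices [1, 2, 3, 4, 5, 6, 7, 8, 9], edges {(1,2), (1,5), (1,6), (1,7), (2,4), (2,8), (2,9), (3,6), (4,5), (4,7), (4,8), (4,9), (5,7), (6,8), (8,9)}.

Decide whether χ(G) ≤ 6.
A valid 6-coloring: color 1: [1, 3, 4]; color 2: [2, 5, 6]; color 3: [7, 8]; color 4: [9].
(χ(G) = 4 ≤ 6.)

Yes, G is 6-colorable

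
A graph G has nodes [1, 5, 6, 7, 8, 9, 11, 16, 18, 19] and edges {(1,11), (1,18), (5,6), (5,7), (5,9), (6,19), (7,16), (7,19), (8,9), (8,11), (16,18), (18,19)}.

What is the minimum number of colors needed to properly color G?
Clique number ω(G) = 2 (lower bound: χ ≥ ω).
The graph is bipartite (no odd cycle), so 2 colors suffice: χ(G) = 2.
A valid 2-coloring: color 1: [1, 5, 8, 16, 19]; color 2: [6, 7, 9, 11, 18].

χ(G) = 2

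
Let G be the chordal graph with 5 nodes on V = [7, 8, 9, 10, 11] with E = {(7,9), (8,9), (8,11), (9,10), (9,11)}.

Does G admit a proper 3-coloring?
A valid 3-coloring: color 1: [9]; color 2: [7, 8, 10]; color 3: [11].
(χ(G) = 3 ≤ 3.)

Yes, G is 3-colorable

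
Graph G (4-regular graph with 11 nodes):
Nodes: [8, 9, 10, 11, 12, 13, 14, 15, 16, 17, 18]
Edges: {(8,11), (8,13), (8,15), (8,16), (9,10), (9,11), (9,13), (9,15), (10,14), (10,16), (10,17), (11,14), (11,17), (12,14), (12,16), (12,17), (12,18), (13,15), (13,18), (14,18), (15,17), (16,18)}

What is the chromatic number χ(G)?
Clique number ω(G) = 3 (lower bound: χ ≥ ω).
The clique on [8, 13, 15] has size 3, forcing χ ≥ 3, and the coloring below uses 3 colors, so χ(G) = 3.
A valid 3-coloring: color 1: [8, 9, 17, 18]; color 2: [10, 11, 12, 15]; color 3: [13, 14, 16].

χ(G) = 3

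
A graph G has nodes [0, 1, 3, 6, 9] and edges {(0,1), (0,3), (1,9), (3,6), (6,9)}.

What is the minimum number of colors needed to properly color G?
Clique number ω(G) = 2 (lower bound: χ ≥ ω).
Odd cycle [3, 0, 1, 9, 6] needs 3 colors (χ ≥ 3).
The coloring below uses 3 colors, so χ(G) = 3.
A valid 3-coloring: color 1: [3, 9]; color 2: [0, 6]; color 3: [1].

χ(G) = 3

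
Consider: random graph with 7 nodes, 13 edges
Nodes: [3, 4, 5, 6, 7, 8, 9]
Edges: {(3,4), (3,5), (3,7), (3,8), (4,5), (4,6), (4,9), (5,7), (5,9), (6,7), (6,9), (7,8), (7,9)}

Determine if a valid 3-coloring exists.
A valid 3-coloring: color 1: [4, 7]; color 2: [3, 9]; color 3: [5, 6, 8].
(χ(G) = 3 ≤ 3.)

Yes, G is 3-colorable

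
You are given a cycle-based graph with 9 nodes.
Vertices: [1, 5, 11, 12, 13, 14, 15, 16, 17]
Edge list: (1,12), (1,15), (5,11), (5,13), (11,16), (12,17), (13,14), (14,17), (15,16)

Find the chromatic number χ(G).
Clique number ω(G) = 2 (lower bound: χ ≥ ω).
Odd cycle [15, 16, 11, 5, 13, 14, 17, 12, 1] needs 3 colors (χ ≥ 3).
The coloring below uses 3 colors, so χ(G) = 3.
A valid 3-coloring: color 1: [11, 12, 13, 15]; color 2: [1, 5, 14, 16]; color 3: [17].

χ(G) = 3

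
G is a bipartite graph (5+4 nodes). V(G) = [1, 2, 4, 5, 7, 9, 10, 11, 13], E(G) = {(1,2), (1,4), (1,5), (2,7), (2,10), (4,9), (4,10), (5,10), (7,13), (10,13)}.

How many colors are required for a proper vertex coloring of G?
χ(G) = 2

Clique number ω(G) = 2 (lower bound: χ ≥ ω).
The graph is bipartite (no odd cycle), so 2 colors suffice: χ(G) = 2.
A valid 2-coloring: color 1: [1, 7, 9, 10, 11]; color 2: [2, 4, 5, 13].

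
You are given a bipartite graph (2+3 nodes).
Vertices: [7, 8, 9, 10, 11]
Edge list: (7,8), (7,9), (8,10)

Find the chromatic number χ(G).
Clique number ω(G) = 2 (lower bound: χ ≥ ω).
The graph is bipartite (no odd cycle), so 2 colors suffice: χ(G) = 2.
A valid 2-coloring: color 1: [8, 9, 11]; color 2: [7, 10].

χ(G) = 2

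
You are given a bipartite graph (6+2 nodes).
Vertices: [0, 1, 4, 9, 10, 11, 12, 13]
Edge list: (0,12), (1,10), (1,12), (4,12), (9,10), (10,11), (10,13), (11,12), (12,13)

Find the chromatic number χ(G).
χ(G) = 2

Clique number ω(G) = 2 (lower bound: χ ≥ ω).
The graph is bipartite (no odd cycle), so 2 colors suffice: χ(G) = 2.
A valid 2-coloring: color 1: [10, 12]; color 2: [0, 1, 4, 9, 11, 13].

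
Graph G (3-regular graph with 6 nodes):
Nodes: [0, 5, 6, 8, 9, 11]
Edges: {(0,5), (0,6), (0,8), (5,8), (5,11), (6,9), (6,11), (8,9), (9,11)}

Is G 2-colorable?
No, G is not 2-colorable

The clique on vertices [0, 5, 8] has size 3 > 2, so it alone needs 3 colors.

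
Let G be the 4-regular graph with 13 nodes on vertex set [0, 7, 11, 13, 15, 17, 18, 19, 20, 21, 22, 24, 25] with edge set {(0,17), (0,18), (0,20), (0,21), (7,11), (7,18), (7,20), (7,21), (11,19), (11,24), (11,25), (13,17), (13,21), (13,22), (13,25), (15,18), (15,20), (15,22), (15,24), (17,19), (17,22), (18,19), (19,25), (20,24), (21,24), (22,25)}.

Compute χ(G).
χ(G) = 3

Clique number ω(G) = 3 (lower bound: χ ≥ ω).
The clique on [11, 19, 25] has size 3, forcing χ ≥ 3, and the coloring below uses 3 colors, so χ(G) = 3.
A valid 3-coloring: color 1: [0, 7, 19, 22, 24]; color 2: [17, 18, 20, 21, 25]; color 3: [11, 13, 15].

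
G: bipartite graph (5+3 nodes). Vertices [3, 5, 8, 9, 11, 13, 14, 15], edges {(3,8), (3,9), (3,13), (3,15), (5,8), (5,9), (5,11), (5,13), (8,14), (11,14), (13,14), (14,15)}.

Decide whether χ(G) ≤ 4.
Yes, G is 4-colorable

A valid 4-coloring: color 1: [3, 5, 14]; color 2: [8, 9, 11, 13, 15].
(χ(G) = 2 ≤ 4.)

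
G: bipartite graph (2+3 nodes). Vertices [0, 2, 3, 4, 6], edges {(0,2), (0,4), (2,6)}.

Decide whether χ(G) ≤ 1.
No, G is not 1-colorable

Edge (0,2) forces its endpoints to differ, so 1 color is not enough.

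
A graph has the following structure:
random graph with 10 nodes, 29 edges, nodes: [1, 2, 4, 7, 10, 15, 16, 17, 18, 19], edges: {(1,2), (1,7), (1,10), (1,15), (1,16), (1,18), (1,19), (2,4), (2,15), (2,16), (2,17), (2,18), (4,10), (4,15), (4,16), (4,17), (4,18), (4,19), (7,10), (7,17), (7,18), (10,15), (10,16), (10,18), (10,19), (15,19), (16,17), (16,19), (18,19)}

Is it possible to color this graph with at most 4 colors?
Yes, G is 4-colorable

A valid 4-coloring: color 1: [10, 17]; color 2: [1, 4]; color 3: [2, 7, 19]; color 4: [15, 16, 18].
(χ(G) = 4 ≤ 4.)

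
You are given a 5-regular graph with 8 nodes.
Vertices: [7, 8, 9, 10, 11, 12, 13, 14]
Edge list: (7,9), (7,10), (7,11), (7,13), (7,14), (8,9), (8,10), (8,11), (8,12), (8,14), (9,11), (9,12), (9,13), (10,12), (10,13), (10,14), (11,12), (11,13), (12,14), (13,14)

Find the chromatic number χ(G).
Clique number ω(G) = 4 (lower bound: χ ≥ ω).
The clique on [8, 9, 11, 12] has size 4, forcing χ ≥ 4, and the coloring below uses 4 colors, so χ(G) = 4.
A valid 4-coloring: color 1: [7, 12]; color 2: [9, 14]; color 3: [8, 13]; color 4: [10, 11].

χ(G) = 4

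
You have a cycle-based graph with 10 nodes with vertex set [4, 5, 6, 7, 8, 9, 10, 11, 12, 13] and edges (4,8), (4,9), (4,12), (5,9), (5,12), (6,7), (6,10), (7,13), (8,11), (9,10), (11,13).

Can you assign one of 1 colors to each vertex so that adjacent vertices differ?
Edge (4,8) forces its endpoints to differ, so 1 color is not enough.

No, G is not 1-colorable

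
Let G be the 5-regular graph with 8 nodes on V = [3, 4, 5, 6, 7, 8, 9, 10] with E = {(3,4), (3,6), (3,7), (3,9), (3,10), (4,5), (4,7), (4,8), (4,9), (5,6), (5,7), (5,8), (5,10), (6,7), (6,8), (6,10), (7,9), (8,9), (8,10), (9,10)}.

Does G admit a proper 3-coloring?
The clique on vertices [5, 6, 8, 10] has size 4 > 3, so it alone needs 4 colors.

No, G is not 3-colorable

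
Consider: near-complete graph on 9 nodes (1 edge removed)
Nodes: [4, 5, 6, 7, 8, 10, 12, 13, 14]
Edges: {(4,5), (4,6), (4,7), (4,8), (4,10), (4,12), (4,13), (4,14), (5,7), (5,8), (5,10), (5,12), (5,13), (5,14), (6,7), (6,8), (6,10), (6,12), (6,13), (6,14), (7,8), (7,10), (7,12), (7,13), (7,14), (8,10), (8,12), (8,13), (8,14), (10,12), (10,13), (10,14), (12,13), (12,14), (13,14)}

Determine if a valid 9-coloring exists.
Yes, G is 9-colorable

A valid 9-coloring: color 1: [13]; color 2: [10]; color 3: [12]; color 4: [7]; color 5: [8]; color 6: [14]; color 7: [4]; color 8: [5, 6].
(χ(G) = 8 ≤ 9.)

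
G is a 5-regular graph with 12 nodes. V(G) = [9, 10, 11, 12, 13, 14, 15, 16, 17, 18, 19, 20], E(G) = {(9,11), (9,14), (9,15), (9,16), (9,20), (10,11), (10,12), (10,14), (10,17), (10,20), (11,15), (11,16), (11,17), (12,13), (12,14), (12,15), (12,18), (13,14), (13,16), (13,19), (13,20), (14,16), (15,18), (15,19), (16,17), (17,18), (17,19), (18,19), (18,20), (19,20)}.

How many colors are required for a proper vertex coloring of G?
χ(G) = 4

Clique number ω(G) = 3 (lower bound: χ ≥ ω).
Suppose a proper 3-coloring c exists. The clique [9, 11, 15] takes 3 distinct colors; by symmetry let c(9) = 1, c(11) = 2, c(15) = 3.
- Vertex 16: neighbors [9, 11] already have colors [1, 2] ⇒ c(16) = 3.
- Vertex 14: neighbors [9, 16] already have colors [1, 3] ⇒ c(14) = 2.
- Vertex 12: neighbors [14, 15] already have colors [2, 3] ⇒ c(12) = 1.
- Vertex 13: neighbors [12, 14, 16] already have colors [1, 2, 3] — all 3 colors blocked. Contradiction.
The forced assignments end in a contradiction, so G has no proper 3-coloring (χ ≥ 4).
The coloring below uses 4 colors, so χ(G) = 4.
A valid 4-coloring: color 1: [14, 15, 17, 20]; color 2: [12, 16, 19]; color 3: [9, 10, 13, 18]; color 4: [11].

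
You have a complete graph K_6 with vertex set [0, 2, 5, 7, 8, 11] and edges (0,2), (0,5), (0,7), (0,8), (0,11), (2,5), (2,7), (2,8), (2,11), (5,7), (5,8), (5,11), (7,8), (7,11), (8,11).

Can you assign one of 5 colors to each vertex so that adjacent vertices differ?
No, G is not 5-colorable

The clique on vertices [0, 2, 5, 7, 8, 11] has size 6 > 5, so it alone needs 6 colors.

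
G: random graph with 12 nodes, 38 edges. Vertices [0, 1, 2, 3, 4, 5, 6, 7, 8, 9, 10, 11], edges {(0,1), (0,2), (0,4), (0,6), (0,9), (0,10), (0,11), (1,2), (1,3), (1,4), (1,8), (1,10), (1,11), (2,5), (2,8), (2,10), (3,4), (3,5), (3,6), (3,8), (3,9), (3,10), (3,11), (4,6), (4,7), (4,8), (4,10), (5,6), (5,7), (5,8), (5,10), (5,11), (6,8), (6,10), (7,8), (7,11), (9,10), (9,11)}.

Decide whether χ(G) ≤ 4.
No, G is not 4-colorable

Suppose a proper 4-coloring c exists. The clique [0, 1, 2, 10] takes 4 distinct colors; by symmetry let c(0) = 1, c(1) = 2, c(2) = 3, c(10) = 4.
- Vertex 4: neighbors [0, 1, 10] already have colors [1, 2, 4] ⇒ c(4) = 3.
- Vertex 3: neighbors [1, 4, 10] already have colors [2, 3, 4] ⇒ c(3) = 1.
- Vertex 5: neighbors [3, 2, 10] already have colors [1, 3, 4] ⇒ c(5) = 2.
- Vertex 6: neighbors [0, 5, 4, 10] already have colors [1, 2, 3, 4] — all 4 colors blocked. Contradiction.
The forced assignments end in a contradiction, so G has no proper 4-coloring (χ ≥ 5).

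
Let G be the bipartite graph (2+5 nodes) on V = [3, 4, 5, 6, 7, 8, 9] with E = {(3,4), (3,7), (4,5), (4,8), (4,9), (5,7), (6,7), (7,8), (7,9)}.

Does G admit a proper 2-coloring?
A valid 2-coloring: color 1: [4, 7]; color 2: [3, 5, 6, 8, 9].
(χ(G) = 2 ≤ 2.)

Yes, G is 2-colorable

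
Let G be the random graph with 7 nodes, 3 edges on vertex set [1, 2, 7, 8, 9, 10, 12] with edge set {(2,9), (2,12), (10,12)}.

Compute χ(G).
χ(G) = 2

Clique number ω(G) = 2 (lower bound: χ ≥ ω).
The graph is bipartite (no odd cycle), so 2 colors suffice: χ(G) = 2.
A valid 2-coloring: color 1: [1, 7, 8, 9, 12]; color 2: [2, 10].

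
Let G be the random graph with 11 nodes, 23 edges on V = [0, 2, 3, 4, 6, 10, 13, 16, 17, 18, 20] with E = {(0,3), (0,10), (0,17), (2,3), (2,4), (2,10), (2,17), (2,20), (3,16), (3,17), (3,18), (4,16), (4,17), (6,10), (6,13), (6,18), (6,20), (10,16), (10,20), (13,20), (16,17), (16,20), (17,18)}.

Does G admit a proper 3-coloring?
Suppose a proper 3-coloring c exists. The clique [0, 3, 17] takes 3 distinct colors; by symmetry let c(0) = 1, c(3) = 2, c(17) = 3.
- Vertex 2: neighbors [3, 17] already have colors [2, 3] ⇒ c(2) = 1.
- Vertex 16: neighbors [3, 17] already have colors [2, 3] ⇒ c(16) = 1.
- Vertex 18: neighbors [3, 17] already have colors [2, 3] ⇒ c(18) = 1.
- Vertex 4: neighbors [2, 17] already have colors [1, 3] ⇒ c(4) = 2.
- Vertex 6: neighbors [18] already have colors [1]; try each remaining color.
- Case c(6) = 2:
  - Vertex 20: neighbors [2, 6] already have colors [1, 2] ⇒ c(20) = 3.
  - Vertex 10: neighbors [0, 6, 20] already have colors [1, 2, 3] — all 3 colors blocked. Contradiction.
- Case c(6) = 3:
  - Vertex 20: neighbors [2, 6] already have colors [1, 3] ⇒ c(20) = 2.
  - Vertex 10: neighbors [0, 20, 6] already have colors [1, 2, 3] — all 3 colors blocked. Contradiction.
Every case ends in a contradiction, so G has no proper 3-coloring (χ ≥ 4).

No, G is not 3-colorable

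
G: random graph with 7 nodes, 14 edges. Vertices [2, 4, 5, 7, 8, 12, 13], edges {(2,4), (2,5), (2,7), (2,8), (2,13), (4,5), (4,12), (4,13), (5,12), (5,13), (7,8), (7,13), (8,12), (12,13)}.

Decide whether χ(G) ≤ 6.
Yes, G is 6-colorable

A valid 6-coloring: color 1: [2, 12]; color 2: [8, 13]; color 3: [5, 7]; color 4: [4].
(χ(G) = 4 ≤ 6.)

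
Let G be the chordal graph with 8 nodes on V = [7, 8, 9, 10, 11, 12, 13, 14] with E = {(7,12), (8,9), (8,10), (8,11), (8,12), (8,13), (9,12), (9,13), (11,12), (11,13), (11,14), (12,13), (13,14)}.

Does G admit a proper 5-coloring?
Yes, G is 5-colorable

A valid 5-coloring: color 1: [7, 10, 13]; color 2: [12, 14]; color 3: [8]; color 4: [9, 11].
(χ(G) = 4 ≤ 5.)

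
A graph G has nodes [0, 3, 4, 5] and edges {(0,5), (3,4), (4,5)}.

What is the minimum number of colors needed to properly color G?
χ(G) = 2

Clique number ω(G) = 2 (lower bound: χ ≥ ω).
The graph is bipartite (no odd cycle), so 2 colors suffice: χ(G) = 2.
A valid 2-coloring: color 1: [0, 4]; color 2: [3, 5].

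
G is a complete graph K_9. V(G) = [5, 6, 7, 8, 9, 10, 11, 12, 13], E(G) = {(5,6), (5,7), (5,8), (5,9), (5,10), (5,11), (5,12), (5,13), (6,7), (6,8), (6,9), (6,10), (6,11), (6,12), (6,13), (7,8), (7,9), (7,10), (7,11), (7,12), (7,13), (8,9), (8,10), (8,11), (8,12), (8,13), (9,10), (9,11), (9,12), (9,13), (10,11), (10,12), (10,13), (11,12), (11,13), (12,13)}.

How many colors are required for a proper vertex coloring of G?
Clique number ω(G) = 9 (lower bound: χ ≥ ω).
The clique on [5, 6, 7, 8, 9, 10, 11, 12, 13] has size 9, forcing χ ≥ 9, and the coloring below uses 9 colors, so χ(G) = 9.
A valid 9-coloring: color 1: [8]; color 2: [12]; color 3: [11]; color 4: [5]; color 5: [13]; color 6: [7]; color 7: [6]; color 8: [10]; color 9: [9].

χ(G) = 9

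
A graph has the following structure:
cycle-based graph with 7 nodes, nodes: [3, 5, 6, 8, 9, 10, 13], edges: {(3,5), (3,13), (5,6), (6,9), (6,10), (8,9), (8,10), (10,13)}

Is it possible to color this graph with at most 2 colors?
Odd cycle [10, 6, 5, 3, 13] needs 3 colors (χ ≥ 3).
Hence χ(G) ≥ 3 > 2, so no proper 2-coloring exists.

No, G is not 2-colorable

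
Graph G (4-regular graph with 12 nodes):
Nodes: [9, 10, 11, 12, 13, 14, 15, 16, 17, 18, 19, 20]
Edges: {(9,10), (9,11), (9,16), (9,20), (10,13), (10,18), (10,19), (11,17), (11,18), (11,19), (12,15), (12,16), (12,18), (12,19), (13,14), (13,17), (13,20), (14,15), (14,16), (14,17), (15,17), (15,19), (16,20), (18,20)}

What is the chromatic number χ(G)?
χ(G) = 3

Clique number ω(G) = 3 (lower bound: χ ≥ ω).
The clique on [9, 16, 20] has size 3, forcing χ ≥ 3, and the coloring below uses 3 colors, so χ(G) = 3.
A valid 3-coloring: color 1: [13, 15, 16, 18]; color 2: [9, 17, 19]; color 3: [10, 11, 12, 14, 20].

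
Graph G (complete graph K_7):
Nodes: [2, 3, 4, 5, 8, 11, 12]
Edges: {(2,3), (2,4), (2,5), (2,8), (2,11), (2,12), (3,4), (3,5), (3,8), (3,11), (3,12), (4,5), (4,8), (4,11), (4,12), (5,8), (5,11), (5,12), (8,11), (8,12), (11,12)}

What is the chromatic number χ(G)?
χ(G) = 7

Clique number ω(G) = 7 (lower bound: χ ≥ ω).
The clique on [2, 3, 4, 5, 8, 11, 12] has size 7, forcing χ ≥ 7, and the coloring below uses 7 colors, so χ(G) = 7.
A valid 7-coloring: color 1: [8]; color 2: [2]; color 3: [5]; color 4: [4]; color 5: [11]; color 6: [12]; color 7: [3].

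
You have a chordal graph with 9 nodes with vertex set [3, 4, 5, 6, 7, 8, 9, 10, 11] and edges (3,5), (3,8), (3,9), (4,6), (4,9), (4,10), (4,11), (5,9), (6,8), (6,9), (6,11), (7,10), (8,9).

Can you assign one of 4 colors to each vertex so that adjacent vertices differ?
A valid 4-coloring: color 1: [9, 10, 11]; color 2: [3, 6, 7]; color 3: [4, 5, 8].
(χ(G) = 3 ≤ 4.)

Yes, G is 4-colorable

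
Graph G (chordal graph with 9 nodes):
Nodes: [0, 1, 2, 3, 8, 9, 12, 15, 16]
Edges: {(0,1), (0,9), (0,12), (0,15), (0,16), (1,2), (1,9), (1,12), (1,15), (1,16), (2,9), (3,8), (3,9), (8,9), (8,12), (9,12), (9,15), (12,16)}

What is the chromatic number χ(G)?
χ(G) = 4

Clique number ω(G) = 4 (lower bound: χ ≥ ω).
The clique on [0, 1, 12, 16] has size 4, forcing χ ≥ 4, and the coloring below uses 4 colors, so χ(G) = 4.
A valid 4-coloring: color 1: [9, 16]; color 2: [1, 8]; color 3: [0, 2, 3]; color 4: [12, 15].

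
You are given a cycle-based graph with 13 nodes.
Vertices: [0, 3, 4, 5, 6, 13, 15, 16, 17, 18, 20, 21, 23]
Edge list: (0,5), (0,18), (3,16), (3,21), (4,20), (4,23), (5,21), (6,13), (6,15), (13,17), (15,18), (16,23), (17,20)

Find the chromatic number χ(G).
Clique number ω(G) = 2 (lower bound: χ ≥ ω).
Odd cycle [20, 17, 13, 6, 15, 18, 0, 5, 21, 3, 16, 23, 4] needs 3 colors (χ ≥ 3).
The coloring below uses 3 colors, so χ(G) = 3.
A valid 3-coloring: color 1: [0, 13, 15, 20, 21, 23]; color 2: [3, 4, 5, 6, 17, 18]; color 3: [16].

χ(G) = 3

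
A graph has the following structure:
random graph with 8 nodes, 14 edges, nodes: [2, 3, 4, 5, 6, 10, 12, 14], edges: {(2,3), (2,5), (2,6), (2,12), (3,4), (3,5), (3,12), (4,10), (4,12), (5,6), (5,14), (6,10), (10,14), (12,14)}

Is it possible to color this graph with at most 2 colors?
No, G is not 2-colorable

The clique on vertices [2, 3, 12] has size 3 > 2, so it alone needs 3 colors.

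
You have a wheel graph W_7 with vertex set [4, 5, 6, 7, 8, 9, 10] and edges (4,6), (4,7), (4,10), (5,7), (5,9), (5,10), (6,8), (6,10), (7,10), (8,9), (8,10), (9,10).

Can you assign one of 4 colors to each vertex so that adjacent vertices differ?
A valid 4-coloring: color 1: [10]; color 2: [4, 5, 8]; color 3: [6, 7, 9].
(χ(G) = 3 ≤ 4.)

Yes, G is 4-colorable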